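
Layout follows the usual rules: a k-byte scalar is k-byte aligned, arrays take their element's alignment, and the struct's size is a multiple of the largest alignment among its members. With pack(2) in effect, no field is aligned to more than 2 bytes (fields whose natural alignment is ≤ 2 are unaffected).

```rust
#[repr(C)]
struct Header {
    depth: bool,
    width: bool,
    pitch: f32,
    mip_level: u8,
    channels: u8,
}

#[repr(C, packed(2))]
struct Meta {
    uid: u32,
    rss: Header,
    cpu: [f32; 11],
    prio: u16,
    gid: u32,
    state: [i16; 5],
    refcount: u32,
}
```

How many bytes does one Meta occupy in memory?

80 bytes

Header: depth at 0 (size 1, align 1) → ends 1; width at 1 (size 1, align 1) → ends 2; pad 2 to align 4 for pitch; pitch at 4 (size 4, align 4) → ends 8; mip_level at 8 (size 1, align 1) → ends 9; channels at 9 (size 1, align 1) → ends 10; tail pad 2 to reach multiple of 4; total 12 bytes, alignment 4
uid at 0 (size 4, align 2) → ends 4
rss at 4 (size 12, align 2) → ends 16
cpu at 16 (size 44, align 2) → ends 60
prio at 60 (size 2, align 2) → ends 62
gid at 62 (size 4, align 2) → ends 66
state at 66 (size 10, align 2) → ends 76
refcount at 76 (size 4, align 2) → ends 80
total 80 bytes, alignment 2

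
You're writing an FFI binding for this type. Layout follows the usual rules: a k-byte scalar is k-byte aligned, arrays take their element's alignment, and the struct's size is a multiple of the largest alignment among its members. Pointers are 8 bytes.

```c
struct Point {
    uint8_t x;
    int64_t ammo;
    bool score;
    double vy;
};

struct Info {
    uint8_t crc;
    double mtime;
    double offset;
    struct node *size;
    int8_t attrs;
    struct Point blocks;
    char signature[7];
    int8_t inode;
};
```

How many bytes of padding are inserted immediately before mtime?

7

Point: 0..1  x  (1B, 1-aligned); 1..8  -- padding (7B); 8..16  ammo  (8B, 8-aligned); 16..17  score  (1B, 1-aligned); 17..24  -- padding (7B); 24..32  vy  (8B, 8-aligned); sizeof = 32, alignof = 8
0..1  crc  (1B, 1-aligned)
1..8  -- padding (7B)
8..16  mtime  (8B, 8-aligned)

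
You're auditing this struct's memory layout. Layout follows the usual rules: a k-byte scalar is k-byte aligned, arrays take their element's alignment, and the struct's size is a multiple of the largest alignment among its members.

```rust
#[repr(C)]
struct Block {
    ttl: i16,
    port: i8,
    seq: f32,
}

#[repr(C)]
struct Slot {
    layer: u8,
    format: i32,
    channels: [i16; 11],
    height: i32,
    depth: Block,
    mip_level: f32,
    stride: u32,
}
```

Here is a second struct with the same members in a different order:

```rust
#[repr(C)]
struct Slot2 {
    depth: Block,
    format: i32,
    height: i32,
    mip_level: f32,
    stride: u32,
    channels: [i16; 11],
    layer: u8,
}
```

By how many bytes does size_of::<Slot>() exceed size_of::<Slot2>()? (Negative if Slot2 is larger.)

Block: 0..2  ttl  (2B, 2-aligned); 2..3  port  (1B, 1-aligned); 3..4  -- padding (1B); 4..8  seq  (4B, 4-aligned); sizeof = 8, alignof = 4
0..1  layer  (1B, 1-aligned)
1..4  -- padding (3B)
4..8  format  (4B, 4-aligned)
8..30  channels  (22B, 2-aligned)
30..32  -- padding (2B)
32..36  height  (4B, 4-aligned)
36..44  depth  (8B, 4-aligned)
44..48  mip_level  (4B, 4-aligned)
48..52  stride  (4B, 4-aligned)
sizeof = 52, alignof = 4
— Slot2 —
0..8  depth  (8B, 4-aligned)
8..12  format  (4B, 4-aligned)
12..16  height  (4B, 4-aligned)
16..20  mip_level  (4B, 4-aligned)
20..24  stride  (4B, 4-aligned)
24..46  channels  (22B, 2-aligned)
46..47  layer  (1B, 1-aligned)
47..48  -- tail padding (1B)
sizeof = 48, alignof = 4
52 − 48 = 4

4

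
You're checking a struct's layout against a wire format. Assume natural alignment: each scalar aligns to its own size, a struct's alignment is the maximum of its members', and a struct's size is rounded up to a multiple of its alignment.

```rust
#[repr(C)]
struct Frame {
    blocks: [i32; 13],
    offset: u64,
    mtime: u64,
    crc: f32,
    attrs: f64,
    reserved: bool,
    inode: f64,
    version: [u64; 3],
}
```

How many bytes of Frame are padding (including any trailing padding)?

15

blocks at 0 (size 52, align 4) → ends 52
pad 4 to align 8 for offset
offset at 56 (size 8, align 8) → ends 64
mtime at 64 (size 8, align 8) → ends 72
crc at 72 (size 4, align 4) → ends 76
pad 4 to align 8 for attrs
attrs at 80 (size 8, align 8) → ends 88
reserved at 88 (size 1, align 1) → ends 89
pad 7 to align 8 for inode
inode at 96 (size 8, align 8) → ends 104
version at 104 (size 24, align 8) → ends 128
total 128 bytes, alignment 8
data bytes 113, size 128 → padding 15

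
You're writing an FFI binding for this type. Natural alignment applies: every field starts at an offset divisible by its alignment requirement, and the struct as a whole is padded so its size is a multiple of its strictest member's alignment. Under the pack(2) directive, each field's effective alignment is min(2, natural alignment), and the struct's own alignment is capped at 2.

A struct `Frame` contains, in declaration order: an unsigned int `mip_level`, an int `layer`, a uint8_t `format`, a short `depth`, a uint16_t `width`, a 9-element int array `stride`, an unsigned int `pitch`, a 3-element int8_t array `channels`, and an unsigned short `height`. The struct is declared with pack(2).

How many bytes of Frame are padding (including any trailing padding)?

mip_level at 0 (size 4, align 2) → ends 4
layer at 4 (size 4, align 2) → ends 8
format at 8 (size 1, align 1) → ends 9
pad 1 to align 2 for depth
depth at 10 (size 2, align 2) → ends 12
width at 12 (size 2, align 2) → ends 14
stride at 14 (size 36, align 2) → ends 50
pitch at 50 (size 4, align 2) → ends 54
channels at 54 (size 3, align 1) → ends 57
pad 1 to align 2 for height
height at 58 (size 2, align 2) → ends 60
total 60 bytes, alignment 2
data bytes 58, size 60 → padding 2

2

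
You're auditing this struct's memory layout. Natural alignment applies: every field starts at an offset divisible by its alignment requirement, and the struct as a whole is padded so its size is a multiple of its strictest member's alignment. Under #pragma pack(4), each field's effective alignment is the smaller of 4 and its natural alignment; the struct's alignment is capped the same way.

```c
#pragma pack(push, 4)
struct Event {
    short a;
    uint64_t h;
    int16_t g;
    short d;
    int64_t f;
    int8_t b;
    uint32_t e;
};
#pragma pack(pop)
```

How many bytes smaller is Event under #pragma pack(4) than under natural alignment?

natural layout:
  a at 0 (size 2, align 2) → ends 2
  pad 6 to align 8 for h
  h at 8 (size 8, align 8) → ends 16
  g at 16 (size 2, align 2) → ends 18
  d at 18 (size 2, align 2) → ends 20
  pad 4 to align 8 for f
  f at 24 (size 8, align 8) → ends 32
  b at 32 (size 1, align 1) → ends 33
  pad 3 to align 4 for e
  e at 36 (size 4, align 4) → ends 40
  total 40 bytes, alignment 8
packed(4) layout:
  a at 0 (size 2, align 2) → ends 2
  pad 2 to align 4 for h
  h at 4 (size 8, align 4) → ends 12
  g at 12 (size 2, align 2) → ends 14
  d at 14 (size 2, align 2) → ends 16
  f at 16 (size 8, align 4) → ends 24
  b at 24 (size 1, align 1) → ends 25
  pad 3 to align 4 for e
  e at 28 (size 4, align 4) → ends 32
  total 32 bytes, alignment 4
40 − 32 = 8

8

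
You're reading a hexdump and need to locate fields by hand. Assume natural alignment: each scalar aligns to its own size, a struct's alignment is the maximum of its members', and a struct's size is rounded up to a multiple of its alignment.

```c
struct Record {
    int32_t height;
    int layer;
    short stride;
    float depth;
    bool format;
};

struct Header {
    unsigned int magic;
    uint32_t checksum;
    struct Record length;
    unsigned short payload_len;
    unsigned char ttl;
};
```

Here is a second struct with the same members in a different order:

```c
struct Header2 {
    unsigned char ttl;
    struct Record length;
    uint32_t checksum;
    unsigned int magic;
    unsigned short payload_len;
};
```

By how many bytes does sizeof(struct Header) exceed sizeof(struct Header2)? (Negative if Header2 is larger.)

Record: @0: height [4B, align 4] → 4; @4: layer [4B, align 4] → 8; @8: stride [2B, align 2] → 10; +2 pad (align 4); @12: depth [4B, align 4] → 16; @16: format [1B, align 1] → 17; +3 tail pad (align 4); size 20, align 4
@0: magic [4B, align 4] → 4
@4: checksum [4B, align 4] → 8
@8: length [20B, align 4] → 28
@28: payload_len [2B, align 2] → 30
@30: ttl [1B, align 1] → 31
+1 tail pad (align 4)
size 32, align 4
— Header2 —
@0: ttl [1B, align 1] → 1
+3 pad (align 4)
@4: length [20B, align 4] → 24
@24: checksum [4B, align 4] → 28
@28: magic [4B, align 4] → 32
@32: payload_len [2B, align 2] → 34
+2 tail pad (align 4)
size 36, align 4
32 − 36 = -4

-4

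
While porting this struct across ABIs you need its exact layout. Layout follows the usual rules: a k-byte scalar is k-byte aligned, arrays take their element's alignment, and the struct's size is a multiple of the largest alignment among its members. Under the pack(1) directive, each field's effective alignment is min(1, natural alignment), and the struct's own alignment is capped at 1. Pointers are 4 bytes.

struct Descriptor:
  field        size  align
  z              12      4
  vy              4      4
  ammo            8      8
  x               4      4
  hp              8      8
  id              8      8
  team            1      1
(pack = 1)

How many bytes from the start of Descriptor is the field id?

0..12  z  (12B, 1-aligned)
12..16  vy  (4B, 1-aligned)
16..24  ammo  (8B, 1-aligned)
24..28  x  (4B, 1-aligned)
28..36  hp  (8B, 1-aligned)
36..44  id  (8B, 1-aligned)

36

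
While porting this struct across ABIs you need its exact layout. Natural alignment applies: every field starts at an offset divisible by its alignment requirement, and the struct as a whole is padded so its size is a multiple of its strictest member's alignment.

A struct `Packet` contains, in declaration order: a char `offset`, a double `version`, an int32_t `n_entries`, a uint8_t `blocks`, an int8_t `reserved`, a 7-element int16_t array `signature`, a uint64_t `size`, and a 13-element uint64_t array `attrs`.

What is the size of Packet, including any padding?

offset at 0 (size 1, align 1) → ends 1
pad 7 to align 8 for version
version at 8 (size 8, align 8) → ends 16
n_entries at 16 (size 4, align 4) → ends 20
blocks at 20 (size 1, align 1) → ends 21
reserved at 21 (size 1, align 1) → ends 22
signature at 22 (size 14, align 2) → ends 36
pad 4 to align 8 for size
size at 40 (size 8, align 8) → ends 48
attrs at 48 (size 104, align 8) → ends 152
total 152 bytes, alignment 8

152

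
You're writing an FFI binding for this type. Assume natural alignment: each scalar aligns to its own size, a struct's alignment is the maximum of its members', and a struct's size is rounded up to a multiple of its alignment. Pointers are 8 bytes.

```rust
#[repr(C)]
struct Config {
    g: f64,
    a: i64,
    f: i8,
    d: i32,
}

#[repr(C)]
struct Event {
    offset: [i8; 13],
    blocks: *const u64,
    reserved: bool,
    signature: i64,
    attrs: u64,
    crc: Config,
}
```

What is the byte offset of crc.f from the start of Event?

Config: g at 0 (size 8, align 8) → ends 8; a at 8 (size 8, align 8) → ends 16; f at 16 (size 1, align 1) → ends 17; pad 3 to align 4 for d; d at 20 (size 4, align 4) → ends 24; total 24 bytes, alignment 8
offset at 0 (size 13, align 1) → ends 13
pad 3 to align 8 for blocks
blocks at 16 (size 8, align 8) → ends 24
reserved at 24 (size 1, align 1) → ends 25
pad 7 to align 8 for signature
signature at 32 (size 8, align 8) → ends 40
attrs at 40 (size 8, align 8) → ends 48
crc at 48 (size 24, align 8) → ends 72
within Config: f at 16
48 + 16 = 64

64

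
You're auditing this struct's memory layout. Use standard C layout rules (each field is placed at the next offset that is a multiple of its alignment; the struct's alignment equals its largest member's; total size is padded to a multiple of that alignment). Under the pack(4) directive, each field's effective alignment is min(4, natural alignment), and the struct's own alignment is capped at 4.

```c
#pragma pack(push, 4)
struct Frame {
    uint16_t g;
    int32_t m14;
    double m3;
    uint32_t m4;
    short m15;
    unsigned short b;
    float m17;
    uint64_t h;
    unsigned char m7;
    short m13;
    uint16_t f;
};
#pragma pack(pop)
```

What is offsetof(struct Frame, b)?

0..2  g  (2B, 2-aligned)
2..4  -- padding (2B)
4..8  m14  (4B, 4-aligned)
8..16  m3  (8B, 4-aligned)
16..20  m4  (4B, 4-aligned)
20..22  m15  (2B, 2-aligned)
22..24  b  (2B, 2-aligned)

22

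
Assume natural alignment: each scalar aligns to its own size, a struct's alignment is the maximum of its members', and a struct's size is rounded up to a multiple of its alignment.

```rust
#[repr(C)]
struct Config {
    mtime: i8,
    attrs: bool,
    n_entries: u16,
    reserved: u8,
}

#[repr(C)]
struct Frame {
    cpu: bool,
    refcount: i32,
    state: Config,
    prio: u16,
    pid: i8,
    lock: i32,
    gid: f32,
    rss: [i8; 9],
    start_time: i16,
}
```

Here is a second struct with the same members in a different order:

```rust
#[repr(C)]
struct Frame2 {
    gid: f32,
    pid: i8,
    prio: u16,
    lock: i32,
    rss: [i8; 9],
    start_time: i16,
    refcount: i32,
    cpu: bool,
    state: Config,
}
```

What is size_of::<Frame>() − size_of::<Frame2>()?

Config: 0..1  mtime  (1B, 1-aligned); 1..2  attrs  (1B, 1-aligned); 2..4  n_entries  (2B, 2-aligned); 4..5  reserved  (1B, 1-aligned); 5..6  -- tail padding (1B); sizeof = 6, alignof = 2
0..1  cpu  (1B, 1-aligned)
1..4  -- padding (3B)
4..8  refcount  (4B, 4-aligned)
8..14  state  (6B, 2-aligned)
14..16  prio  (2B, 2-aligned)
16..17  pid  (1B, 1-aligned)
17..20  -- padding (3B)
20..24  lock  (4B, 4-aligned)
24..28  gid  (4B, 4-aligned)
28..37  rss  (9B, 1-aligned)
37..38  -- padding (1B)
38..40  start_time  (2B, 2-aligned)
sizeof = 40, alignof = 4
— Frame2 —
0..4  gid  (4B, 4-aligned)
4..5  pid  (1B, 1-aligned)
5..6  -- padding (1B)
6..8  prio  (2B, 2-aligned)
8..12  lock  (4B, 4-aligned)
12..21  rss  (9B, 1-aligned)
21..22  -- padding (1B)
22..24  start_time  (2B, 2-aligned)
24..28  refcount  (4B, 4-aligned)
28..29  cpu  (1B, 1-aligned)
29..30  -- padding (1B)
30..36  state  (6B, 2-aligned)
sizeof = 36, alignof = 4
40 − 36 = 4

4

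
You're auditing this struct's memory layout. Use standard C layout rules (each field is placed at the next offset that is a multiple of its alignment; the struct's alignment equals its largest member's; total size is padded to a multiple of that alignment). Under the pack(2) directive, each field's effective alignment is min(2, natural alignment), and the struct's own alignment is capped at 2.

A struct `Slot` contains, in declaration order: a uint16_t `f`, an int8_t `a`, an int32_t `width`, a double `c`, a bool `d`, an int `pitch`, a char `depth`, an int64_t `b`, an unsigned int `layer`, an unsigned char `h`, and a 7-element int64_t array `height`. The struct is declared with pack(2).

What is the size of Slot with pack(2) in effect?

@0: f [2B, align 2] → 2
@2: a [1B, align 1] → 3
+1 pad (align 2)
@4: width [4B, align 2] → 8
@8: c [8B, align 2] → 16
@16: d [1B, align 1] → 17
+1 pad (align 2)
@18: pitch [4B, align 2] → 22
@22: depth [1B, align 1] → 23
+1 pad (align 2)
@24: b [8B, align 2] → 32
@32: layer [4B, align 2] → 36
@36: h [1B, align 1] → 37
+1 pad (align 2)
@38: height [56B, align 2] → 94
size 94, align 2

94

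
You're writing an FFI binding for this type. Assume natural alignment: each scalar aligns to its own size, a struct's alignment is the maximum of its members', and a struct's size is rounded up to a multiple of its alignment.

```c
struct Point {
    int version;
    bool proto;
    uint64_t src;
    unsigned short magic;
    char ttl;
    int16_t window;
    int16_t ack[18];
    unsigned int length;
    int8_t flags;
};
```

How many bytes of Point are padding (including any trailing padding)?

13

0..4  version  (4B, 4-aligned)
4..5  proto  (1B, 1-aligned)
5..8  -- padding (3B)
8..16  src  (8B, 8-aligned)
16..18  magic  (2B, 2-aligned)
18..19  ttl  (1B, 1-aligned)
19..20  -- padding (1B)
20..22  window  (2B, 2-aligned)
22..58  ack  (36B, 2-aligned)
58..60  -- padding (2B)
60..64  length  (4B, 4-aligned)
64..65  flags  (1B, 1-aligned)
65..72  -- tail padding (7B)
sizeof = 72, alignof = 8
data bytes 59, size 72 → padding 13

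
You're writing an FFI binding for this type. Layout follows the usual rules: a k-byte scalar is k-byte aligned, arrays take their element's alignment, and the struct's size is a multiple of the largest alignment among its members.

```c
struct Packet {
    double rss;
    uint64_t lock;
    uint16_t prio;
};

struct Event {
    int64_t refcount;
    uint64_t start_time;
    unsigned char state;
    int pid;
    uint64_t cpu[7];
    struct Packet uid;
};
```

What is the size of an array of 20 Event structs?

2080

Packet: @0: rss [8B, align 8] → 8; @8: lock [8B, align 8] → 16; @16: prio [2B, align 2] → 18; +6 tail pad (align 8); size 24, align 8
@0: refcount [8B, align 8] → 8
@8: start_time [8B, align 8] → 16
@16: state [1B, align 1] → 17
+3 pad (align 4)
@20: pid [4B, align 4] → 24
@24: cpu [56B, align 8] → 80
@80: uid [24B, align 8] → 104
size 104, align 8
array of 20: 20 × 104 = 2080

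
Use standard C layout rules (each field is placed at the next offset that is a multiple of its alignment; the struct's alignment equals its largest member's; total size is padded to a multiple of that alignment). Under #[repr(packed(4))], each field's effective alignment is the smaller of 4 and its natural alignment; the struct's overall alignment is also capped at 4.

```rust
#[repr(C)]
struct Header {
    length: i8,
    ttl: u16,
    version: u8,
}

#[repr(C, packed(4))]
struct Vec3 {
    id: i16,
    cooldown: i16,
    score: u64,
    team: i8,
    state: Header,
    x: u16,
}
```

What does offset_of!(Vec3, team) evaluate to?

Header: @0: length [1B, align 1] → 1; +1 pad (align 2); @2: ttl [2B, align 2] → 4; @4: version [1B, align 1] → 5; +1 tail pad (align 2); size 6, align 2
@0: id [2B, align 2] → 2
@2: cooldown [2B, align 2] → 4
@4: score [8B, align 4] → 12
@12: team [1B, align 1] → 13

12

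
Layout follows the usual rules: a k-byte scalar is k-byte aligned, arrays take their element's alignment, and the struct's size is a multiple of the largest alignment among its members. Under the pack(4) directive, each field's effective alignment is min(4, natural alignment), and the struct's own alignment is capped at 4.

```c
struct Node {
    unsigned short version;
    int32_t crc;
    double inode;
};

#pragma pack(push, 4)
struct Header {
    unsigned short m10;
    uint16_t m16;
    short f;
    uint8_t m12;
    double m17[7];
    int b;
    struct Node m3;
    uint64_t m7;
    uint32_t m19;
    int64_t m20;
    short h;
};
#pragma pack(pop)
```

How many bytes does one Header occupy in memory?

Node: version at 0 (size 2, align 2) → ends 2; pad 2 to align 4 for crc; crc at 4 (size 4, align 4) → ends 8; inode at 8 (size 8, align 8) → ends 16; total 16 bytes, alignment 8
m10 at 0 (size 2, align 2) → ends 2
m16 at 2 (size 2, align 2) → ends 4
f at 4 (size 2, align 2) → ends 6
m12 at 6 (size 1, align 1) → ends 7
pad 1 to align 4 for m17
m17 at 8 (size 56, align 4) → ends 64
b at 64 (size 4, align 4) → ends 68
m3 at 68 (size 16, align 4) → ends 84
m7 at 84 (size 8, align 4) → ends 92
m19 at 92 (size 4, align 4) → ends 96
m20 at 96 (size 8, align 4) → ends 104
h at 104 (size 2, align 2) → ends 106
tail pad 2 to reach multiple of 4
total 108 bytes, alignment 4

108 bytes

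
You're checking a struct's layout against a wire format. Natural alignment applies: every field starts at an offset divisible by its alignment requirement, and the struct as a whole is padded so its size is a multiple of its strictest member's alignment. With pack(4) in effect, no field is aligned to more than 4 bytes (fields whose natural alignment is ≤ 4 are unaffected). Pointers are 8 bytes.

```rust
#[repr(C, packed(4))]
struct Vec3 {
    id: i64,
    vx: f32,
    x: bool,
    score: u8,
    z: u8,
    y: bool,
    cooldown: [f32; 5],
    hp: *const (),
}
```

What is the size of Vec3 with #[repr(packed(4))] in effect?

id at 0 (size 8, align 4) → ends 8
vx at 8 (size 4, align 4) → ends 12
x at 12 (size 1, align 1) → ends 13
score at 13 (size 1, align 1) → ends 14
z at 14 (size 1, align 1) → ends 15
y at 15 (size 1, align 1) → ends 16
cooldown at 16 (size 20, align 4) → ends 36
hp at 36 (size 8, align 4) → ends 44
total 44 bytes, alignment 4

44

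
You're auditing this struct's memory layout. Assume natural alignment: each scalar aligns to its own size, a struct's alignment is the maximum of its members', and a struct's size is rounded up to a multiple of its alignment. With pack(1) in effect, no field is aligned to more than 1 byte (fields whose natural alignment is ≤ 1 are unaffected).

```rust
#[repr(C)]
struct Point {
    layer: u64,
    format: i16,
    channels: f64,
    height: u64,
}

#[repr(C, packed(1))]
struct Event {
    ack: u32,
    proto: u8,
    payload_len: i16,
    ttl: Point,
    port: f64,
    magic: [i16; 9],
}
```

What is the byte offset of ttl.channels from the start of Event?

23

Point: 0..8  layer  (8B, 8-aligned); 8..10  format  (2B, 2-aligned); 10..16  -- padding (6B); 16..24  channels  (8B, 8-aligned); 24..32  height  (8B, 8-aligned); sizeof = 32, alignof = 8
0..4  ack  (4B, 1-aligned)
4..5  proto  (1B, 1-aligned)
5..7  payload_len  (2B, 1-aligned)
7..39  ttl  (32B, 1-aligned)
within Point: channels at 16
7 + 16 = 23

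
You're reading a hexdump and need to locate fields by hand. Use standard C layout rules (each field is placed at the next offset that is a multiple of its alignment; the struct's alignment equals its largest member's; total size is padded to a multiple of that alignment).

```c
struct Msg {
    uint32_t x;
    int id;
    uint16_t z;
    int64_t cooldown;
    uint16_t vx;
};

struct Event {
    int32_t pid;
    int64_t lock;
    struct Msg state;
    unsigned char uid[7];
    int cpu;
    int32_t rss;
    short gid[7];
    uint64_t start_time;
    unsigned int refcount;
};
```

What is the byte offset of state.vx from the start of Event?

Msg: 0..4  x  (4B, 4-aligned); 4..8  id  (4B, 4-aligned); 8..10  z  (2B, 2-aligned); 10..16  -- padding (6B); 16..24  cooldown  (8B, 8-aligned); 24..26  vx  (2B, 2-aligned); 26..32  -- tail padding (6B); sizeof = 32, alignof = 8
0..4  pid  (4B, 4-aligned)
4..8  -- padding (4B)
8..16  lock  (8B, 8-aligned)
16..48  state  (32B, 8-aligned)
within Msg: vx at 24
16 + 24 = 40

40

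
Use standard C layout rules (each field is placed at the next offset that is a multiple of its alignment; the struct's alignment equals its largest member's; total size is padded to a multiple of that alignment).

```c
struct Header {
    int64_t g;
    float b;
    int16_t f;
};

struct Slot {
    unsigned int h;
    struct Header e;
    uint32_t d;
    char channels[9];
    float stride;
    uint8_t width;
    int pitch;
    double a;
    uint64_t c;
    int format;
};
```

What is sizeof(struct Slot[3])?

240

Header: g at 0 (size 8, align 8) → ends 8; b at 8 (size 4, align 4) → ends 12; f at 12 (size 2, align 2) → ends 14; tail pad 2 to reach multiple of 8; total 16 bytes, alignment 8
h at 0 (size 4, align 4) → ends 4
pad 4 to align 8 for e
e at 8 (size 16, align 8) → ends 24
d at 24 (size 4, align 4) → ends 28
channels at 28 (size 9, align 1) → ends 37
pad 3 to align 4 for stride
stride at 40 (size 4, align 4) → ends 44
width at 44 (size 1, align 1) → ends 45
pad 3 to align 4 for pitch
pitch at 48 (size 4, align 4) → ends 52
pad 4 to align 8 for a
a at 56 (size 8, align 8) → ends 64
c at 64 (size 8, align 8) → ends 72
format at 72 (size 4, align 4) → ends 76
tail pad 4 to reach multiple of 8
total 80 bytes, alignment 8
array of 3: 3 × 80 = 240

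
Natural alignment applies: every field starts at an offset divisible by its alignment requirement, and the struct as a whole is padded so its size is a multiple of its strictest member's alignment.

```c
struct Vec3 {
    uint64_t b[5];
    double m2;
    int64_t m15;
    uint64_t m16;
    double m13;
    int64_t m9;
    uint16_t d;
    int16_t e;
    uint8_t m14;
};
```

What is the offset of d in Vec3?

80

0..40  b  (40B, 8-aligned)
40..48  m2  (8B, 8-aligned)
48..56  m15  (8B, 8-aligned)
56..64  m16  (8B, 8-aligned)
64..72  m13  (8B, 8-aligned)
72..80  m9  (8B, 8-aligned)
80..82  d  (2B, 2-aligned)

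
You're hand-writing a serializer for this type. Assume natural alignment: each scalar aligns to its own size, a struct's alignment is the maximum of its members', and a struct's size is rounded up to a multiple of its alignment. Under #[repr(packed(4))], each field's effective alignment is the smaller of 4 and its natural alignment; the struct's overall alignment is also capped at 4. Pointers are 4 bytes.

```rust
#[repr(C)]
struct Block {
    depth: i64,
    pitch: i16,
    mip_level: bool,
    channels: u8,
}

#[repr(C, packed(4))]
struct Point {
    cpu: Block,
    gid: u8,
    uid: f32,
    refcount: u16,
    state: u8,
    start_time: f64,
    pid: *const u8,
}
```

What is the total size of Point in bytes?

Block: 0..8  depth  (8B, 8-aligned); 8..10  pitch  (2B, 2-aligned); 10..11  mip_level  (1B, 1-aligned); 11..12  channels  (1B, 1-aligned); 12..16  -- tail padding (4B); sizeof = 16, alignof = 8
0..16  cpu  (16B, 4-aligned)
16..17  gid  (1B, 1-aligned)
17..20  -- padding (3B)
20..24  uid  (4B, 4-aligned)
24..26  refcount  (2B, 2-aligned)
26..27  state  (1B, 1-aligned)
27..28  -- padding (1B)
28..36  start_time  (8B, 4-aligned)
36..40  pid  (4B, 4-aligned)
sizeof = 40, alignof = 4

40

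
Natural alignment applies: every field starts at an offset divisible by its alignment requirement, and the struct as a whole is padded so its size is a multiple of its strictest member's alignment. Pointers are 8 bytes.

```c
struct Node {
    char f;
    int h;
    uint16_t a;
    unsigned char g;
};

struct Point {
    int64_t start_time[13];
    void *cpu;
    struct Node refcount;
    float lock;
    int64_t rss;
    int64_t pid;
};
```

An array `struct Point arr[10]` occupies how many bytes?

Node: 0..1  f  (1B, 1-aligned); 1..4  -- padding (3B); 4..8  h  (4B, 4-aligned); 8..10  a  (2B, 2-aligned); 10..11  g  (1B, 1-aligned); 11..12  -- tail padding (1B); sizeof = 12, alignof = 4
0..104  start_time  (104B, 8-aligned)
104..112  cpu  (8B, 8-aligned)
112..124  refcount  (12B, 4-aligned)
124..128  lock  (4B, 4-aligned)
128..136  rss  (8B, 8-aligned)
136..144  pid  (8B, 8-aligned)
sizeof = 144, alignof = 8
array of 10: 10 × 144 = 1440

1440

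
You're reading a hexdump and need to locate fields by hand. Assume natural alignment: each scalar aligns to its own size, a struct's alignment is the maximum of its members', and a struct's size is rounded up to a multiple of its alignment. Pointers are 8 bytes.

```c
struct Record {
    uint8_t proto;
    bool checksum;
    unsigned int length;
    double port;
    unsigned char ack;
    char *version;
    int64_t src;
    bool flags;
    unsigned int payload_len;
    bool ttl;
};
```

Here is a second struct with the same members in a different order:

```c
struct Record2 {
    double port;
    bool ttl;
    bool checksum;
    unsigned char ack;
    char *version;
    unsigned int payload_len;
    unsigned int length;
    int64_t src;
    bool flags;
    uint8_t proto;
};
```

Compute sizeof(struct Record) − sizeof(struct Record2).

8

@0: proto [1B, align 1] → 1
@1: checksum [1B, align 1] → 2
+2 pad (align 4)
@4: length [4B, align 4] → 8
@8: port [8B, align 8] → 16
@16: ack [1B, align 1] → 17
+7 pad (align 8)
@24: version [8B, align 8] → 32
@32: src [8B, align 8] → 40
@40: flags [1B, align 1] → 41
+3 pad (align 4)
@44: payload_len [4B, align 4] → 48
@48: ttl [1B, align 1] → 49
+7 tail pad (align 8)
size 56, align 8
— Record2 —
@0: port [8B, align 8] → 8
@8: ttl [1B, align 1] → 9
@9: checksum [1B, align 1] → 10
@10: ack [1B, align 1] → 11
+5 pad (align 8)
@16: version [8B, align 8] → 24
@24: payload_len [4B, align 4] → 28
@28: length [4B, align 4] → 32
@32: src [8B, align 8] → 40
@40: flags [1B, align 1] → 41
@41: proto [1B, align 1] → 42
+6 tail pad (align 8)
size 48, align 8
56 − 48 = 8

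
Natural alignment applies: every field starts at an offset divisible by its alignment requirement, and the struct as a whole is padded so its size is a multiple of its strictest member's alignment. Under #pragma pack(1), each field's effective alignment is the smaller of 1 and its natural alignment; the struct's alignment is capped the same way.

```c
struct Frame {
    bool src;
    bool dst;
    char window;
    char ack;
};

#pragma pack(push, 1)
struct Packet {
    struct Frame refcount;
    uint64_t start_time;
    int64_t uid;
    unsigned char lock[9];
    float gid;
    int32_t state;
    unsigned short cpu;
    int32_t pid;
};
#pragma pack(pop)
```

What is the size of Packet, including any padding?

Frame: src at 0 (size 1, align 1) → ends 1; dst at 1 (size 1, align 1) → ends 2; window at 2 (size 1, align 1) → ends 3; ack at 3 (size 1, align 1) → ends 4; total 4 bytes, alignment 1
refcount at 0 (size 4, align 1) → ends 4
start_time at 4 (size 8, align 1) → ends 12
uid at 12 (size 8, align 1) → ends 20
lock at 20 (size 9, align 1) → ends 29
gid at 29 (size 4, align 1) → ends 33
state at 33 (size 4, align 1) → ends 37
cpu at 37 (size 2, align 1) → ends 39
pid at 39 (size 4, align 1) → ends 43
total 43 bytes, alignment 1

43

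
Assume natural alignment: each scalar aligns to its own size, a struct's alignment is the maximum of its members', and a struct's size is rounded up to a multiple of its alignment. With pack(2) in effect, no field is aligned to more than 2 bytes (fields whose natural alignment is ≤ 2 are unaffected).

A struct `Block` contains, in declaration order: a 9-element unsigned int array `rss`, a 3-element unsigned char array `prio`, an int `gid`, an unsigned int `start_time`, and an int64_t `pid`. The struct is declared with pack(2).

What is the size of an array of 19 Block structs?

rss at 0 (size 36, align 2) → ends 36
prio at 36 (size 3, align 1) → ends 39
pad 1 to align 2 for gid
gid at 40 (size 4, align 2) → ends 44
start_time at 44 (size 4, align 2) → ends 48
pid at 48 (size 8, align 2) → ends 56
total 56 bytes, alignment 2
array of 19: 19 × 56 = 1064

1064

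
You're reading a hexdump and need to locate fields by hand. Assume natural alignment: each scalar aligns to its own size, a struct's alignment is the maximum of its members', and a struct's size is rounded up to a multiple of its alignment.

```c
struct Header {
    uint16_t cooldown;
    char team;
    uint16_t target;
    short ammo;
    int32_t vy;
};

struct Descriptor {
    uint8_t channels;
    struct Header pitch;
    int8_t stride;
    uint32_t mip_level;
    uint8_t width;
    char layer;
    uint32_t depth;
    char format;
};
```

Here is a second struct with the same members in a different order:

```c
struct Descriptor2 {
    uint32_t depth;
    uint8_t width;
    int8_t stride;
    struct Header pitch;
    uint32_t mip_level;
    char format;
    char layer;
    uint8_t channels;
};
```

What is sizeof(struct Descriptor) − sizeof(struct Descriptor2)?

8

Header: 0..2  cooldown  (2B, 2-aligned); 2..3  team  (1B, 1-aligned); 3..4  -- padding (1B); 4..6  target  (2B, 2-aligned); 6..8  ammo  (2B, 2-aligned); 8..12  vy  (4B, 4-aligned); sizeof = 12, alignof = 4
0..1  channels  (1B, 1-aligned)
1..4  -- padding (3B)
4..16  pitch  (12B, 4-aligned)
16..17  stride  (1B, 1-aligned)
17..20  -- padding (3B)
20..24  mip_level  (4B, 4-aligned)
24..25  width  (1B, 1-aligned)
25..26  layer  (1B, 1-aligned)
26..28  -- padding (2B)
28..32  depth  (4B, 4-aligned)
32..33  format  (1B, 1-aligned)
33..36  -- tail padding (3B)
sizeof = 36, alignof = 4
— Descriptor2 —
0..4  depth  (4B, 4-aligned)
4..5  width  (1B, 1-aligned)
5..6  stride  (1B, 1-aligned)
6..8  -- padding (2B)
8..20  pitch  (12B, 4-aligned)
20..24  mip_level  (4B, 4-aligned)
24..25  format  (1B, 1-aligned)
25..26  layer  (1B, 1-aligned)
26..27  channels  (1B, 1-aligned)
27..28  -- tail padding (1B)
sizeof = 28, alignof = 4
36 − 28 = 8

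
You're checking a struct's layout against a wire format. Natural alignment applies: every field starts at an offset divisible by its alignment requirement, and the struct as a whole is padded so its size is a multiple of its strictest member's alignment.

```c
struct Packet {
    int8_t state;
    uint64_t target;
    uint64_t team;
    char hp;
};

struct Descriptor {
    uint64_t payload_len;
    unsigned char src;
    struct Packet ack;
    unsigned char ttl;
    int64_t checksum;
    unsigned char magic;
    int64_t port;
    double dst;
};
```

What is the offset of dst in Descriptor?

80

Packet: @0: state [1B, align 1] → 1; +7 pad (align 8); @8: target [8B, align 8] → 16; @16: team [8B, align 8] → 24; @24: hp [1B, align 1] → 25; +7 tail pad (align 8); size 32, align 8
@0: payload_len [8B, align 8] → 8
@8: src [1B, align 1] → 9
+7 pad (align 8)
@16: ack [32B, align 8] → 48
@48: ttl [1B, align 1] → 49
+7 pad (align 8)
@56: checksum [8B, align 8] → 64
@64: magic [1B, align 1] → 65
+7 pad (align 8)
@72: port [8B, align 8] → 80
@80: dst [8B, align 8] → 88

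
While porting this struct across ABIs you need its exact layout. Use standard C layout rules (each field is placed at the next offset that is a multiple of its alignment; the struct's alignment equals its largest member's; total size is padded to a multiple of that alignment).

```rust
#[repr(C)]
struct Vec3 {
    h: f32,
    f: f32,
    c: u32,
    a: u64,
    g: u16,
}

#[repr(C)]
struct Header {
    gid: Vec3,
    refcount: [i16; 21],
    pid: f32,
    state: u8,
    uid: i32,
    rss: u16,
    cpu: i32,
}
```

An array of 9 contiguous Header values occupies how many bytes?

Vec3: @0: h [4B, align 4] → 4; @4: f [4B, align 4] → 8; @8: c [4B, align 4] → 12; +4 pad (align 8); @16: a [8B, align 8] → 24; @24: g [2B, align 2] → 26; +6 tail pad (align 8); size 32, align 8
@0: gid [32B, align 8] → 32
@32: refcount [42B, align 2] → 74
+2 pad (align 4)
@76: pid [4B, align 4] → 80
@80: state [1B, align 1] → 81
+3 pad (align 4)
@84: uid [4B, align 4] → 88
@88: rss [2B, align 2] → 90
+2 pad (align 4)
@92: cpu [4B, align 4] → 96
size 96, align 8
array of 9: 9 × 96 = 864

864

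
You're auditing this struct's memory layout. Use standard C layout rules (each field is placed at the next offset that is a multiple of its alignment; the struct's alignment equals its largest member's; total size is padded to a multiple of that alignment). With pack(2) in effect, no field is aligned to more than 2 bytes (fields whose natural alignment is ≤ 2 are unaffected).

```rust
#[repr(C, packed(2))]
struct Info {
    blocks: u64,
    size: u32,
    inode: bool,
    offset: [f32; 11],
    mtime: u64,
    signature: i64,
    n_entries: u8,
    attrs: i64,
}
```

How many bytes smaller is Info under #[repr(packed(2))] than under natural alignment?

12

natural layout:
  blocks at 0 (size 8, align 8) → ends 8
  size at 8 (size 4, align 4) → ends 12
  inode at 12 (size 1, align 1) → ends 13
  pad 3 to align 4 for offset
  offset at 16 (size 44, align 4) → ends 60
  pad 4 to align 8 for mtime
  mtime at 64 (size 8, align 8) → ends 72
  signature at 72 (size 8, align 8) → ends 80
  n_entries at 80 (size 1, align 1) → ends 81
  pad 7 to align 8 for attrs
  attrs at 88 (size 8, align 8) → ends 96
  total 96 bytes, alignment 8
packed(2) layout:
  blocks at 0 (size 8, align 2) → ends 8
  size at 8 (size 4, align 2) → ends 12
  inode at 12 (size 1, align 1) → ends 13
  pad 1 to align 2 for offset
  offset at 14 (size 44, align 2) → ends 58
  mtime at 58 (size 8, align 2) → ends 66
  signature at 66 (size 8, align 2) → ends 74
  n_entries at 74 (size 1, align 1) → ends 75
  pad 1 to align 2 for attrs
  attrs at 76 (size 8, align 2) → ends 84
  total 84 bytes, alignment 2
96 − 84 = 12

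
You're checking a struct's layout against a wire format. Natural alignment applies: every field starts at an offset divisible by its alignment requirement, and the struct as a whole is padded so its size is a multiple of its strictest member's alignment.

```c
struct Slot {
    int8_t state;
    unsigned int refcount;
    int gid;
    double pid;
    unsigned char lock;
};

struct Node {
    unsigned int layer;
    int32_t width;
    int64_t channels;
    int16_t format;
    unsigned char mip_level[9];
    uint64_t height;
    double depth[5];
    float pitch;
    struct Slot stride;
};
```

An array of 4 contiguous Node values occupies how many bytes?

Slot: 0..1  state  (1B, 1-aligned); 1..4  -- padding (3B); 4..8  refcount  (4B, 4-aligned); 8..12  gid  (4B, 4-aligned); 12..16  -- padding (4B); 16..24  pid  (8B, 8-aligned); 24..25  lock  (1B, 1-aligned); 25..32  -- tail padding (7B); sizeof = 32, alignof = 8
0..4  layer  (4B, 4-aligned)
4..8  width  (4B, 4-aligned)
8..16  channels  (8B, 8-aligned)
16..18  format  (2B, 2-aligned)
18..27  mip_level  (9B, 1-aligned)
27..32  -- padding (5B)
32..40  height  (8B, 8-aligned)
40..80  depth  (40B, 8-aligned)
80..84  pitch  (4B, 4-aligned)
84..88  -- padding (4B)
88..120  stride  (32B, 8-aligned)
sizeof = 120, alignof = 8
array of 4: 4 × 120 = 480

480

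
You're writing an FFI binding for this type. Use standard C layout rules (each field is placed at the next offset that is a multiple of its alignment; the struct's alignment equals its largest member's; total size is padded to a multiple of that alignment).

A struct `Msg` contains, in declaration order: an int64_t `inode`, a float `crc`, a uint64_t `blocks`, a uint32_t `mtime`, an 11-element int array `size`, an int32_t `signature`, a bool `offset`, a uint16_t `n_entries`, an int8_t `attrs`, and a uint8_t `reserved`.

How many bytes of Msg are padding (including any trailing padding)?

@0: inode [8B, align 8] → 8
@8: crc [4B, align 4] → 12
+4 pad (align 8)
@16: blocks [8B, align 8] → 24
@24: mtime [4B, align 4] → 28
@28: size [44B, align 4] → 72
@72: signature [4B, align 4] → 76
@76: offset [1B, align 1] → 77
+1 pad (align 2)
@78: n_entries [2B, align 2] → 80
@80: attrs [1B, align 1] → 81
@81: reserved [1B, align 1] → 82
+6 tail pad (align 8)
size 88, align 8
data bytes 77, size 88 → padding 11

11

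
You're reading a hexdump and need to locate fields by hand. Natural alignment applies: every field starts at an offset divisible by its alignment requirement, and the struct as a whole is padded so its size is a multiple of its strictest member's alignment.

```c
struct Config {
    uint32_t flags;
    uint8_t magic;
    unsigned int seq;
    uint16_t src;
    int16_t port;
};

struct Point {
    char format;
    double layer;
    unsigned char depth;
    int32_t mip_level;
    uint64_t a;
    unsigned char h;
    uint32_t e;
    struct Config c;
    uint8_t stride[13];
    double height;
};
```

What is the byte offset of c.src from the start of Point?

Config: flags at 0 (size 4, align 4) → ends 4; magic at 4 (size 1, align 1) → ends 5; pad 3 to align 4 for seq; seq at 8 (size 4, align 4) → ends 12; src at 12 (size 2, align 2) → ends 14; port at 14 (size 2, align 2) → ends 16; total 16 bytes, alignment 4
format at 0 (size 1, align 1) → ends 1
pad 7 to align 8 for layer
layer at 8 (size 8, align 8) → ends 16
depth at 16 (size 1, align 1) → ends 17
pad 3 to align 4 for mip_level
mip_level at 20 (size 4, align 4) → ends 24
a at 24 (size 8, align 8) → ends 32
h at 32 (size 1, align 1) → ends 33
pad 3 to align 4 for e
e at 36 (size 4, align 4) → ends 40
c at 40 (size 16, align 4) → ends 56
within Config: src at 12
40 + 12 = 52

52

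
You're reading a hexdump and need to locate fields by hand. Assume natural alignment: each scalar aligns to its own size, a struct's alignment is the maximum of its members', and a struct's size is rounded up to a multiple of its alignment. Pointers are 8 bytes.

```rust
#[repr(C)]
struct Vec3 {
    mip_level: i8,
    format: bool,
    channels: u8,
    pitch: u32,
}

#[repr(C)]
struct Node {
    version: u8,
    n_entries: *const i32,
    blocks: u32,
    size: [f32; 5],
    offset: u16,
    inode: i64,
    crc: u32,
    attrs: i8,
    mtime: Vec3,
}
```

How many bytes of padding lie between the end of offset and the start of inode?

6

Vec3: mip_level at 0 (size 1, align 1) → ends 1; format at 1 (size 1, align 1) → ends 2; channels at 2 (size 1, align 1) → ends 3; pad 1 to align 4 for pitch; pitch at 4 (size 4, align 4) → ends 8; total 8 bytes, alignment 4
version at 0 (size 1, align 1) → ends 1
pad 7 to align 8 for n_entries
n_entries at 8 (size 8, align 8) → ends 16
blocks at 16 (size 4, align 4) → ends 20
size at 20 (size 20, align 4) → ends 40
offset at 40 (size 2, align 2) → ends 42
pad 6 to align 8 for inode
inode at 48 (size 8, align 8) → ends 56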